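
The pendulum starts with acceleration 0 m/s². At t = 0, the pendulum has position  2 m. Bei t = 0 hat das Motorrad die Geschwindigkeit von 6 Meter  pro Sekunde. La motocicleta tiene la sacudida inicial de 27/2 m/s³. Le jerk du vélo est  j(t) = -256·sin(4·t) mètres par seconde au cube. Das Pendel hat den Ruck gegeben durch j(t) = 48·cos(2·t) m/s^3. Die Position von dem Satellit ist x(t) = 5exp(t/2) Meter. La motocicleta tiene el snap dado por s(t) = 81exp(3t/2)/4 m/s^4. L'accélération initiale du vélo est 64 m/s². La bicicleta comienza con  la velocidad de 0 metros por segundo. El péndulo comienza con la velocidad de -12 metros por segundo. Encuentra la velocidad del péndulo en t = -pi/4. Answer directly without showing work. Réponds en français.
À t = -pi/4, v = 0.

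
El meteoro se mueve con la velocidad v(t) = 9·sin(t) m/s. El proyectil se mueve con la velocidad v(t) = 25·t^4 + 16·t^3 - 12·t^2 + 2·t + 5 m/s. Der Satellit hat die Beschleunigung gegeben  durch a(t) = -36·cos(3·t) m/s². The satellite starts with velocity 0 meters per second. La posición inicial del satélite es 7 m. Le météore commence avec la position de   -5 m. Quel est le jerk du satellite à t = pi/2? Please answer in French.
En partant de l'accélération a(t) = -36·cos(3·t), nous prenons 1 dérivée. En prenant d/dt de a(t), nous trouvons j(t) = 108·sin(3·t). En utilisant j(t) = 108·sin(3·t) et en substituant t = pi/2, nous trouvons j = -108.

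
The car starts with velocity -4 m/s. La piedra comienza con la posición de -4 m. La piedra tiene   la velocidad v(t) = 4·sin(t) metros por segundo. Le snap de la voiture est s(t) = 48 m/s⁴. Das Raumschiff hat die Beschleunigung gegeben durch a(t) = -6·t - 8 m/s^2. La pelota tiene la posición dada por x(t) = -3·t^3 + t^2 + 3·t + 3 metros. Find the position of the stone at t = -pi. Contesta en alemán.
Ausgehend von der Geschwindigkeit v(t) = 4·sin(t), nehmen wir 1 Integral. Das Integral von der Geschwindigkeit ist die Position. Mit x(0) = -4 erhalten wir x(t) = -4·cos(t). Wir haben die Position x(t) = -4·cos(t). Durch Einsetzen von t = -pi: x(-pi) = 4.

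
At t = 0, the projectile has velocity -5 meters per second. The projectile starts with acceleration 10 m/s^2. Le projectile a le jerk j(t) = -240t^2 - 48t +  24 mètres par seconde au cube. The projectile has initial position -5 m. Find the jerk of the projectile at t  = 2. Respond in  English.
We have jerk j(t) = -240·t^2 - 48·t + 24. Substituting t = 2: j(2) = -1032.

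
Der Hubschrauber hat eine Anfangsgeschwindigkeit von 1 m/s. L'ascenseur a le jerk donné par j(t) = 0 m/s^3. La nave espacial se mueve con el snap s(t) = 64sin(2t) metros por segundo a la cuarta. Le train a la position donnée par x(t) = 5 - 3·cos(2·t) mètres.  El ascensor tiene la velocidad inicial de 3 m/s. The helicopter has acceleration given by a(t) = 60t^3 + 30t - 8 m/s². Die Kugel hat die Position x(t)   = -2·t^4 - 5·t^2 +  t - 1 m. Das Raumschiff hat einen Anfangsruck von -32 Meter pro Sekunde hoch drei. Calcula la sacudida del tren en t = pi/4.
Para resolver esto, necesitamos tomar 3 derivadas de nuestra ecuación de la posición x(t) = 5 - 3·cos(2·t). Derivando la posición, obtenemos la velocidad: v(t) = 6·sin(2·t). Tomando d/dt de v(t), encontramos a(t) = 12·cos(2·t). Derivando la aceleración, obtenemos la sacudida: j(t) = -24·sin(2·t). Usando j(t) = -24·sin(2·t) y sustituyendo t = pi/4, encontramos j = -24.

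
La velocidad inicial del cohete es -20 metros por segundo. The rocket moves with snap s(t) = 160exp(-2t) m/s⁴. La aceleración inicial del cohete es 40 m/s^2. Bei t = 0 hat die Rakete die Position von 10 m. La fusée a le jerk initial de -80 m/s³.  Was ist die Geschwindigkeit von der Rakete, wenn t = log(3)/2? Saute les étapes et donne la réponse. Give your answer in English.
The answer is -20/3.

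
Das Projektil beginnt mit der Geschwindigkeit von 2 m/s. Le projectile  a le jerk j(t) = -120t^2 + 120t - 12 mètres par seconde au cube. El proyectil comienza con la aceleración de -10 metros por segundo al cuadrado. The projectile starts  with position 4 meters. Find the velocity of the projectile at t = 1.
We need to integrate our jerk equation j(t) = -120·t^2 + 120·t - 12 2 times. Integrating jerk and using the initial condition a(0) = -10, we get a(t) = -40·t^3 + 60·t^2 - 12·t - 10. The integral of acceleration, with v(0) = 2, gives velocity: v(t) = -10·t^4 + 20·t^3 - 6·t^2 - 10·t + 2. Using v(t) = -10·t^4 + 20·t^3 - 6·t^2 - 10·t + 2 and substituting t = 1, we find v = -4.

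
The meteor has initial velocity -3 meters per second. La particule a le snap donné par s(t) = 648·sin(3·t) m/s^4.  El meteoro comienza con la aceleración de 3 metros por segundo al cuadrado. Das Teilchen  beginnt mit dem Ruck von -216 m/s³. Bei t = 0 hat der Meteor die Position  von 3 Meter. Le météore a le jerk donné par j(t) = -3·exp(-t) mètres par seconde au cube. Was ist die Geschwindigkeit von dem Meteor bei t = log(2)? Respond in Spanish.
Debemos encontrar la antiderivada de nuestra ecuación de la sacudida j(t) = -3·exp(-t) 2 veces. Tomando ∫j(t)dt y aplicando a(0) = 3, encontramos a(t) = 3·exp(-t). Tomando ∫a(t)dt y aplicando v(0) = -3, encontramos v(t) = -3·exp(-t). Usando v(t) = -3·exp(-t) y sustituyendo t = log(2), encontramos v = -3/2.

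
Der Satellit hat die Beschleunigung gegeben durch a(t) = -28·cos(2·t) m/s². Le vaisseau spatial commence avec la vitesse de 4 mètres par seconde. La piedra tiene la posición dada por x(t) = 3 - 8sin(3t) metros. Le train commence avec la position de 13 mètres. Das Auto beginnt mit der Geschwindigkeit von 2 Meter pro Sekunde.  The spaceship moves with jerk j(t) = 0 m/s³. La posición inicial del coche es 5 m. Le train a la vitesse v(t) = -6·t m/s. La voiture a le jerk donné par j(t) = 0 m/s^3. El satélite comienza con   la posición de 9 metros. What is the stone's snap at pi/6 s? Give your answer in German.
Wir müssen unsere Gleichung für die Position x(t) = 3 - 8·sin(3·t) 4-mal ableiten. Die Ableitung von der Position ergibt die Geschwindigkeit: v(t) = -24·cos(3·t). Die Ableitung von der Geschwindigkeit ergibt die Beschleunigung: a(t) = 72·sin(3·t). Mit d/dt von a(t) finden wir j(t) = 216·cos(3·t). Durch Ableiten von dem Ruck erhalten wir den Snap: s(t) = -648·sin(3·t). Wir haben den Snap s(t) = -648·sin(3·t). Durch Einsetzen von t = pi/6: s(pi/6) = -648.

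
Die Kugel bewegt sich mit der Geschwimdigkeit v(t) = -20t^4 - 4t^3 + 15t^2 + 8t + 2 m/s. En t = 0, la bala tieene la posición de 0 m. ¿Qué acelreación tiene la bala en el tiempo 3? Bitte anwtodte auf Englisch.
Starting from velocity v(t) = -20·t^4 - 4·t^3 + 15·t^2 + 8·t + 2, we take 1 derivative. Differentiating velocity, we get acceleration: a(t) = -80·t^3 - 12·t^2 + 30·t + 8. We have acceleration a(t) = -80·t^3 - 12·t^2 + 30·t + 8. Substituting t = 3: a(3) = -2170.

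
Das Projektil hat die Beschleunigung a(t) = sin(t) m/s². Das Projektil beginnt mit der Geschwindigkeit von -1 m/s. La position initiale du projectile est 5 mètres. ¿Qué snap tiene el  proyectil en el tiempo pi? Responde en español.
Para resolver esto, necesitamos tomar 2 derivadas de nuestra ecuación de la aceleración a(t) = sin(t). Derivando la aceleración, obtenemos la sacudida: j(t) = cos(t). La derivada de la sacudida da el snap: s(t) = -sin(t). Tenemos el snap s(t) = -sin(t). Sustituyendo t = pi: s(pi) = 0.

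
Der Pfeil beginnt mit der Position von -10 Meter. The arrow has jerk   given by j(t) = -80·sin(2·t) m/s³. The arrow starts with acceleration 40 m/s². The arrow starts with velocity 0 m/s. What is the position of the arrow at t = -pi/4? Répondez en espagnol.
Para resolver esto, necesitamos tomar 3 integrales de nuestra ecuación de la sacudida j(t) = -80·sin(2·t). La integral de la sacudida, con a(0) = 40, da la aceleración: a(t) = 40·cos(2·t). Tomando ∫a(t)dt y aplicando v(0) = 0, encontramos v(t) = 20·sin(2·t). Integrando la velocidad y usando la condición inicial x(0) = -10, obtenemos x(t) = -10·cos(2·t). Tenemos la posición x(t) = -10·cos(2·t). Sustituyendo t = -pi/4: x(-pi/4) = 0.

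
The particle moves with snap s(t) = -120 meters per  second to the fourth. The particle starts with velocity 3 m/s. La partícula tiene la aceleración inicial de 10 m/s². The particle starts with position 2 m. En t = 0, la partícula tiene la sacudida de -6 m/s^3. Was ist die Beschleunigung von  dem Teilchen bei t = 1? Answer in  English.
Starting from snap s(t) = -120, we take 2 integrals. The integral of snap is jerk. Using j(0) = -6, we get j(t) = -120·t - 6. Taking ∫j(t)dt and applying a(0) = 10, we find a(t) = -60·t^2 - 6·t + 10. We have acceleration a(t) = -60·t^2 - 6·t + 10. Substituting t = 1: a(1) = -56.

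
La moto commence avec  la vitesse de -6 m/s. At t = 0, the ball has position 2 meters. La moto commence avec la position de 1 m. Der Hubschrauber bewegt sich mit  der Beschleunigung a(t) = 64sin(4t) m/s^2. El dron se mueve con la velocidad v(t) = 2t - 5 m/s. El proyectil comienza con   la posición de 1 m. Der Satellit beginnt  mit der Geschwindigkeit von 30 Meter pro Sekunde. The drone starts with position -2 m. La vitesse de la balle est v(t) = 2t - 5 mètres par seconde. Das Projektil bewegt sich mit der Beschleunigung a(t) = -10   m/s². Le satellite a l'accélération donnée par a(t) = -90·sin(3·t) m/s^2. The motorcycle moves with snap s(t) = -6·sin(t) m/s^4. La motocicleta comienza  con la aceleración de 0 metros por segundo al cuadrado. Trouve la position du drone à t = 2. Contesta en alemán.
Wir müssen unsere Gleichung für die Geschwindigkeit v(t) = 2·t - 5 1-mal integrieren. Durch Integration von der Geschwindigkeit und Verwendung der Anfangsbedingung x(0) = -2, erhalten wir x(t) = t^2 - 5·t - 2. Mit x(t) = t^2 - 5·t - 2 und Einsetzen von t = 2, finden wir x = -8.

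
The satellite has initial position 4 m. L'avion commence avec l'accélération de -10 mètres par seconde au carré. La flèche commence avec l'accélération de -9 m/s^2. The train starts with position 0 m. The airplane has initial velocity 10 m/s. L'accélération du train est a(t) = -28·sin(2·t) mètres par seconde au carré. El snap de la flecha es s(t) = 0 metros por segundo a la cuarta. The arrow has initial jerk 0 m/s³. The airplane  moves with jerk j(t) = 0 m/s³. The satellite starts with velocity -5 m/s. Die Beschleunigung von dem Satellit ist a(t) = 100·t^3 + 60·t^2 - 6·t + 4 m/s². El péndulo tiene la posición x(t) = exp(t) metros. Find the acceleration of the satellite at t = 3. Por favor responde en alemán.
Mit a(t) = 100·t^3 + 60·t^2 - 6·t + 4 und Einsetzen von t = 3, finden wir a = 3226.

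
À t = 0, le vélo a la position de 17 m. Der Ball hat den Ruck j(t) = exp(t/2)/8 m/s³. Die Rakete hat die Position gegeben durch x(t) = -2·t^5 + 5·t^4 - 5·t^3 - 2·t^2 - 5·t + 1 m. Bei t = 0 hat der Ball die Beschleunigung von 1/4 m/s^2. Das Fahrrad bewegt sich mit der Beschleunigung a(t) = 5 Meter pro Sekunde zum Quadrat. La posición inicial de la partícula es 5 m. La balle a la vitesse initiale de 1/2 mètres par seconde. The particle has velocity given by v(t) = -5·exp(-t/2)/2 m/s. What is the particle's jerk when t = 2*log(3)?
Starting from velocity v(t) = -5·exp(-t/2)/2, we take 2 derivatives. Taking d/dt of v(t), we find a(t) = 5·exp(-t/2)/4. Differentiating acceleration, we get jerk: j(t) = -5·exp(-t/2)/8. From the given jerk equation j(t) = -5·exp(-t/2)/8, we substitute t = 2*log(3) to get j = -5/24.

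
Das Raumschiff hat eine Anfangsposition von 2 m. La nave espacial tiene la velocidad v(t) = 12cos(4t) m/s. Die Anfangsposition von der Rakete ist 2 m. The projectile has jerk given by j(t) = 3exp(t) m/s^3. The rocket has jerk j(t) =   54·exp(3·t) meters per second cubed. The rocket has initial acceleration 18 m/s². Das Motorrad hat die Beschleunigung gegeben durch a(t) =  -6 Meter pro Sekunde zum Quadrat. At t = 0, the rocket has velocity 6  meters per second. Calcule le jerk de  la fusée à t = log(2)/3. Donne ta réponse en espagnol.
Usando j(t) = 54·exp(3·t) y sustituyendo t = log(2)/3, encontramos j = 108.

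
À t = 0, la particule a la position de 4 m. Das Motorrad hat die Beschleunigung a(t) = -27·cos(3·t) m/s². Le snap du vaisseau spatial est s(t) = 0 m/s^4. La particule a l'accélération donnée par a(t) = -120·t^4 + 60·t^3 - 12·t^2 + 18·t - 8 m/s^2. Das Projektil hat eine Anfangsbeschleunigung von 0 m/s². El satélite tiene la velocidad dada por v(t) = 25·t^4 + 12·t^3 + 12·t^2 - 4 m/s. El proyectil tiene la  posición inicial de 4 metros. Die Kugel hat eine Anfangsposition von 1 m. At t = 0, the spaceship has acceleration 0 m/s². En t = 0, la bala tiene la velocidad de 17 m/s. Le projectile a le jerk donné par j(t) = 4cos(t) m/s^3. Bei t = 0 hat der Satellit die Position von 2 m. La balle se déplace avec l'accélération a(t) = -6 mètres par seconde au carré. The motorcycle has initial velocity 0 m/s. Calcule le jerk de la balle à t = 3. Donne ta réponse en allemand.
Ausgehend von der Beschleunigung a(t) = -6, nehmen wir 1 Ableitung. Durch Ableiten von der Beschleunigung erhalten wir den Ruck: j(t) = 0. Wir haben den Ruck j(t) = 0. Durch Einsetzen von t = 3: j(3) = 0.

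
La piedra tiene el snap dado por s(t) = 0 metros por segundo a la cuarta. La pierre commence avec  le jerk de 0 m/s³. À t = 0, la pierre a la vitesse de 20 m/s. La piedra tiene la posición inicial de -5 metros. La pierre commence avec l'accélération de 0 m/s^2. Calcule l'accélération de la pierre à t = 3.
Nous devons trouver l'intégrale de notre équation du snap s(t) = 0 2 fois. En intégrant le snap et en utilisant la condition initiale j(0) = 0, nous obtenons j(t) = 0. La primitive du jerk est l'accélération. En utilisant a(0) = 0, nous obtenons a(t) = 0. De l'équation de l'accélération a(t) = 0, nous substituons t = 3 pour obtenir a = 0.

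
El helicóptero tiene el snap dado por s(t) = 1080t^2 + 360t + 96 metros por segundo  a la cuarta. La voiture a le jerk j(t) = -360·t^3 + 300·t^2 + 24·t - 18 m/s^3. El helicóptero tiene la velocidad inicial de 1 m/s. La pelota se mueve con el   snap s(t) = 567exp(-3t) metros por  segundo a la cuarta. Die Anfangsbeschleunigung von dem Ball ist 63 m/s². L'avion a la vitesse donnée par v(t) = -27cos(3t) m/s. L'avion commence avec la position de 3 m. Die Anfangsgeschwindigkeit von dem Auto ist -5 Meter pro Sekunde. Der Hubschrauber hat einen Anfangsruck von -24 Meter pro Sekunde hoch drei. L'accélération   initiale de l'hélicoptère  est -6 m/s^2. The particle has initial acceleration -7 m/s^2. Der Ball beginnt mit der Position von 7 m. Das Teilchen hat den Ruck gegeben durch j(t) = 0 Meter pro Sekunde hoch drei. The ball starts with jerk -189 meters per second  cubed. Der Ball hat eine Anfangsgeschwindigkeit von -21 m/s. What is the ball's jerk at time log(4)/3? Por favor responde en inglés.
Starting from snap s(t) = 567·exp(-3·t), we take 1 antiderivative. The integral of snap is jerk. Using j(0) = -189, we get j(t) = -189·exp(-3·t). We have jerk j(t) = -189·exp(-3·t). Substituting t = log(4)/3: j(log(4)/3) = -189/4.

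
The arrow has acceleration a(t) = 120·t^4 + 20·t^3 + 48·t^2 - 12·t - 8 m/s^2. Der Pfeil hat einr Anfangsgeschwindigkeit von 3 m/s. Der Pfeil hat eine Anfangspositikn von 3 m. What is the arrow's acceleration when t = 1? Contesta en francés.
Nous avons l'accélération a(t) = 120·t^4 + 20·t^3 + 48·t^2 - 12·t - 8. En substituant t = 1: a(1) = 168.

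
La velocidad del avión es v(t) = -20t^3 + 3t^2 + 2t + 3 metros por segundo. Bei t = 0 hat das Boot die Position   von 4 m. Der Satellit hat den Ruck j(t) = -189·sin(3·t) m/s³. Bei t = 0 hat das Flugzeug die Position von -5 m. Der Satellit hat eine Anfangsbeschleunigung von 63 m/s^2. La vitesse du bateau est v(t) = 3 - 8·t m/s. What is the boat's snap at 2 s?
To solve this, we need to take 3 derivatives of our velocity equation v(t) = 3 - 8·t. The derivative of velocity gives acceleration: a(t) = -8. Taking d/dt of a(t), we find j(t) = 0. Differentiating jerk, we get snap: s(t) = 0. From the given snap equation s(t) = 0, we substitute t = 2 to get s = 0.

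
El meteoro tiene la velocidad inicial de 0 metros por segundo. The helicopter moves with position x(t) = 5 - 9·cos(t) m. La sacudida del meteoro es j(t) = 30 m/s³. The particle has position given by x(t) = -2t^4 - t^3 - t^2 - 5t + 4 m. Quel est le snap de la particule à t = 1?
En partant de la position x(t) = -2·t^4 - t^3 - t^2 - 5·t + 4, nous prenons 4 dérivées. En prenant d/dt de x(t), nous trouvons v(t) = -8·t^3 - 3·t^2 - 2·t - 5. En dérivant la vitesse, nous obtenons l'accélération: a(t) = -24·t^2 - 6·t - 2. En dérivant l'accélération, nous obtenons le jerk: j(t) = -48·t - 6. En prenant d/dt de j(t), nous trouvons s(t) = -48. Nous avons le snap s(t) = -48. En substituant t = 1: s(1) = -48.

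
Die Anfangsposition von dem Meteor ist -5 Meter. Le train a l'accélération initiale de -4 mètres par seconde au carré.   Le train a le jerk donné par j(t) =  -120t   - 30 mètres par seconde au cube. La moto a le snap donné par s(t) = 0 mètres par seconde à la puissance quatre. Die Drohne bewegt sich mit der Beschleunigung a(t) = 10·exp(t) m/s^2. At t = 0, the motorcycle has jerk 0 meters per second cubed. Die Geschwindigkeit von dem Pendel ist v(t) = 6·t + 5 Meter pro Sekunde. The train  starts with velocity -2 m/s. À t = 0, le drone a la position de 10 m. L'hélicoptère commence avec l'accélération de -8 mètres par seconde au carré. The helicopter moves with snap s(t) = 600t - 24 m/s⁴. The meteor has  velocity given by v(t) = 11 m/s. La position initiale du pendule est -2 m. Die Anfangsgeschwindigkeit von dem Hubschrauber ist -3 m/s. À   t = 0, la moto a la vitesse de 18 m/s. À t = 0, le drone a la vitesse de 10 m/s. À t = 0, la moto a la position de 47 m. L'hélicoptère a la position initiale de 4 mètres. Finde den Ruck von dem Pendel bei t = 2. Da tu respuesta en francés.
En partant de la vitesse v(t) = 6·t + 5, nous prenons 2 dérivées. En dérivant la vitesse, nous obtenons l'accélération: a(t) = 6. En prenant d/dt de a(t), nous trouvons j(t) = 0. Nous avons le jerk j(t) = 0. En substituant t = 2: j(2) = 0.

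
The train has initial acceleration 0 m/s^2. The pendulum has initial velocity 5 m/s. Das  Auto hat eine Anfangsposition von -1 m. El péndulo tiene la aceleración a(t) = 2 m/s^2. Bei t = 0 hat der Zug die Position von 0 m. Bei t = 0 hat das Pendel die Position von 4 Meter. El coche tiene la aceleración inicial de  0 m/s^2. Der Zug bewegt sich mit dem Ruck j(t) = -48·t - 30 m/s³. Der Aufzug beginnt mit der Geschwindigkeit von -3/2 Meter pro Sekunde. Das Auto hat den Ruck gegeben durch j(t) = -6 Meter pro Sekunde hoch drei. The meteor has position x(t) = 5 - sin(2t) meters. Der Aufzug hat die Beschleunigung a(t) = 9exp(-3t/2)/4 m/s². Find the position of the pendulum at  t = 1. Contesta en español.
Partiendo de la aceleración a(t) = 2, tomamos 2 antiderivadas. La integral de la aceleración es la velocidad. Usando v(0) = 5, obtenemos v(t) = 2·t + 5. Integrando la velocidad y usando la condición inicial x(0) = 4, obtenemos x(t) = t^2 + 5·t + 4. Usando x(t) = t^2 + 5·t + 4 y sustituyendo t = 1, encontramos x = 10.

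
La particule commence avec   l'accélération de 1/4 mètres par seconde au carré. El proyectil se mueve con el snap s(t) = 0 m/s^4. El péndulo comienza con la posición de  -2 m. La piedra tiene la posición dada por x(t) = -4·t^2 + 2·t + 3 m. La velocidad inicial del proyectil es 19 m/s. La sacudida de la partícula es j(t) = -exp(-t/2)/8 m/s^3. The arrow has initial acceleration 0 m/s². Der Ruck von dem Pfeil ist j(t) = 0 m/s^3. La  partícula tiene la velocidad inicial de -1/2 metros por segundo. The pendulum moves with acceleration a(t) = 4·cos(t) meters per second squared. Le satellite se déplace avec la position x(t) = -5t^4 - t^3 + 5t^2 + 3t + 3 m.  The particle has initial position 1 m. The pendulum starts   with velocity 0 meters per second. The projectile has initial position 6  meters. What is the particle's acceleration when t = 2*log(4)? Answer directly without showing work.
The acceleration at t = 2*log(4) is a = 1/16.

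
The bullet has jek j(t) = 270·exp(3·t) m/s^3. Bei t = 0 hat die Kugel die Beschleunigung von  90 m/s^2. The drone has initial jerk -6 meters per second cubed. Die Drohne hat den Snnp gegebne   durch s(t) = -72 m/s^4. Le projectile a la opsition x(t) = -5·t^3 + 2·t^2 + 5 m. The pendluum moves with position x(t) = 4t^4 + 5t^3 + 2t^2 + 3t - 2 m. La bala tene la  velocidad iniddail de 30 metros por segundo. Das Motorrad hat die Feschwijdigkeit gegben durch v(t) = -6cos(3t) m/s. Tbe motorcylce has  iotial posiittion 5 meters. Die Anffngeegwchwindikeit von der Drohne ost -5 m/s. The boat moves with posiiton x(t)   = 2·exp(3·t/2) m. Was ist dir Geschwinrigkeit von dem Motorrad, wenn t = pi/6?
Mit v(t) = -6·cos(3·t) und Einsetzen von t = pi/6, finden wir v = 0.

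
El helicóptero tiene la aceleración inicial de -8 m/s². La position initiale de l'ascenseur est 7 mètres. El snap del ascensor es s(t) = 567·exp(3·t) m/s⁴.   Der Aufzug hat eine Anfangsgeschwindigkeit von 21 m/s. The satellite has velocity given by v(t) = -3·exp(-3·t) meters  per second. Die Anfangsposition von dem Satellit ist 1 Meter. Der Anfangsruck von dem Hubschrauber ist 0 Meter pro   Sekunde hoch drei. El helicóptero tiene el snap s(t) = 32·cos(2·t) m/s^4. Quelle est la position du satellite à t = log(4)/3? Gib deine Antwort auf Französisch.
Nous devons trouver l'intégrale de notre équation de la vitesse v(t) = -3·exp(-3·t) 1 fois. L'intégrale de la vitesse, avec x(0) = 1, donne la position: x(t) = exp(-3·t). En utilisant x(t) = exp(-3·t) et en substituant t = log(4)/3, nous trouvons x = 1/4.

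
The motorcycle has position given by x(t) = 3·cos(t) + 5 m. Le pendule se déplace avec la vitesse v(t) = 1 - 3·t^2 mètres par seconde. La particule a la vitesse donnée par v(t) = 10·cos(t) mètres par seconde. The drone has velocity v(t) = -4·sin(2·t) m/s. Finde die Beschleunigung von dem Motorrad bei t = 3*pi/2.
Um dies zu lösen, müssen wir 2 Ableitungen unserer Gleichung für die Position x(t) = 3·cos(t) + 5 nehmen. Die Ableitung von der Position ergibt die Geschwindigkeit: v(t) = -3·sin(t). Die Ableitung von der Geschwindigkeit ergibt die Beschleunigung: a(t) = -3·cos(t). Wir haben die Beschleunigung a(t) = -3·cos(t). Durch Einsetzen von t = 3*pi/2: a(3*pi/2) = 0.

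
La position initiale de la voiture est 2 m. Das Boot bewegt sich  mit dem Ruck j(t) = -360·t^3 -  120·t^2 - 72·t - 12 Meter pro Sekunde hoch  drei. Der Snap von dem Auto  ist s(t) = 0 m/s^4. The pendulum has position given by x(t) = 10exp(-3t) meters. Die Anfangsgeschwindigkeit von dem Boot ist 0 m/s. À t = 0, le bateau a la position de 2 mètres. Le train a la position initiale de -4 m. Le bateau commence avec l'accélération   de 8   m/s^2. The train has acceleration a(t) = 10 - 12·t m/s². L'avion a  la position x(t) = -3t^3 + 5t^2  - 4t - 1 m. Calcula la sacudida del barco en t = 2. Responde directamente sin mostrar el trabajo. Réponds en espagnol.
En t = 2, j = -3516.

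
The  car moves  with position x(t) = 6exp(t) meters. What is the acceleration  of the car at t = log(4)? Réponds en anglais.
To solve this, we need to take 2 derivatives of our position equation x(t) = 6·exp(t). The derivative of position gives velocity: v(t) = 6·exp(t). Taking d/dt of v(t), we find a(t) = 6·exp(t). Using a(t) = 6·exp(t) and substituting t = log(4), we find a = 24.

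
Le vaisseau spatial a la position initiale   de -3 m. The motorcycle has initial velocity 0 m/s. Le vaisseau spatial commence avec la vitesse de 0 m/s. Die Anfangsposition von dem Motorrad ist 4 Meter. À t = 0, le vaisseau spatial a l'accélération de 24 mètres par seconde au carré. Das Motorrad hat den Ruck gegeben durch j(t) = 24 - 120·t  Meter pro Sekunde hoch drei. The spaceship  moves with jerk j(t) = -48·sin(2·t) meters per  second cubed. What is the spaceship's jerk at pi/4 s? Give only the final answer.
The answer is -48.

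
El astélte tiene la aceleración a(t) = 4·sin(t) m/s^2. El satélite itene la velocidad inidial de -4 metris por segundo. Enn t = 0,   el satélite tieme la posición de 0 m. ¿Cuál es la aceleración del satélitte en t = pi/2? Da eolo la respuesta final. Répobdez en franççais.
La réponse est 4.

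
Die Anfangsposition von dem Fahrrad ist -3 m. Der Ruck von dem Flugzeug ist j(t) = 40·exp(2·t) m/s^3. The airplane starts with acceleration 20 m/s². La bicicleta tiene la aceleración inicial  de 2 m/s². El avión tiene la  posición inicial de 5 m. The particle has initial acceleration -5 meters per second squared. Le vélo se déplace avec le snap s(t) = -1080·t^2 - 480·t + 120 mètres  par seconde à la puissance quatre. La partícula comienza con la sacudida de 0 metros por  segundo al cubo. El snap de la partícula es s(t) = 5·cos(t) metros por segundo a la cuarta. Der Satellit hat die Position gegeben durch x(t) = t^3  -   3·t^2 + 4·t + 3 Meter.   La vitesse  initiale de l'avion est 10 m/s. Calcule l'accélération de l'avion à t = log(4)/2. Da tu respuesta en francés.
Nous devons intégrer notre équation du jerk j(t) = 40·exp(2·t) 1 fois. En intégrant le jerk et en utilisant la condition initiale a(0) = 20, nous obtenons a(t) = 20·exp(2·t). Nous avons l'accélération a(t) = 20·exp(2·t). En substituant t = log(4)/2: a(log(4)/2) = 80.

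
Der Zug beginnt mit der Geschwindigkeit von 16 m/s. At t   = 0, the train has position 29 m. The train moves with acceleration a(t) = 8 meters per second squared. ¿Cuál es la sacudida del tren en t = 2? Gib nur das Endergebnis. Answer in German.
j(2) = 0.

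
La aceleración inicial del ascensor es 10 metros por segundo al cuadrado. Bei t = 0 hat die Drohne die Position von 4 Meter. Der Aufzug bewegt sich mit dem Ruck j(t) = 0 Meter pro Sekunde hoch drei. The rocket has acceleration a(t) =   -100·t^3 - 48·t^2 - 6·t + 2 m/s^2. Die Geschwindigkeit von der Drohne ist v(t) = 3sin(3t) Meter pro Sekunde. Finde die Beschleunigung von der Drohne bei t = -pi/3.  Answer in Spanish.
Debemos derivar nuestra ecuación de la velocidad v(t) = 3·sin(3·t) 1 vez. La derivada de la velocidad da la aceleración: a(t) = 9·cos(3·t). Tenemos la aceleración a(t) = 9·cos(3·t). Sustituyendo t = -pi/3: a(-pi/3) = -9.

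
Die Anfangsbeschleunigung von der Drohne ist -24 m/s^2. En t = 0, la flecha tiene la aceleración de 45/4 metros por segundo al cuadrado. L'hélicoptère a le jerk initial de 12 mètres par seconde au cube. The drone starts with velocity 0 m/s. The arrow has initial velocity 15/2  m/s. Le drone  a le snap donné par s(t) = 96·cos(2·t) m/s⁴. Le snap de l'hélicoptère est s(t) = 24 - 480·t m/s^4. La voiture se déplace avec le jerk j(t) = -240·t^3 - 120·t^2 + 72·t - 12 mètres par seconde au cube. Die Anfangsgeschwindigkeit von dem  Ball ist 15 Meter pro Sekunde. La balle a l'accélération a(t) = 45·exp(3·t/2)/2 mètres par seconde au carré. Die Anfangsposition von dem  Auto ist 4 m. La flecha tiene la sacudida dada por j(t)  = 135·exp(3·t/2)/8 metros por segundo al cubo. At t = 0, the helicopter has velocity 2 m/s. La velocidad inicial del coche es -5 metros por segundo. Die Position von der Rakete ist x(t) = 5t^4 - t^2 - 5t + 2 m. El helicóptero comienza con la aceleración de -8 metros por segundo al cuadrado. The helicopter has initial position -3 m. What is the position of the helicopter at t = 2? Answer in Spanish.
Partiendo del snap s(t) = 24 - 480·t, tomamos 4 integrales. Integrando el snap y usando la condición inicial j(0) = 12, obtenemos j(t) = -240·t^2 + 24·t + 12. La antiderivada de la sacudida, con a(0) = -8, da la aceleración: a(t) = -80·t^3 + 12·t^2 + 12·t - 8. Tomando ∫a(t)dt y aplicando v(0) = 2, encontramos v(t) = -20·t^4 + 4·t^3 + 6·t^2 - 8·t + 2. Tomando ∫v(t)dt y aplicando x(0) = -3, encontramos x(t) = -4·t^5 + t^4 + 2·t^3 - 4·t^2 + 2·t - 3. De la ecuación de la posición x(t) = -4·t^5 + t^4 + 2·t^3 - 4·t^2 + 2·t - 3, sustituimos t = 2 para obtener x = -111.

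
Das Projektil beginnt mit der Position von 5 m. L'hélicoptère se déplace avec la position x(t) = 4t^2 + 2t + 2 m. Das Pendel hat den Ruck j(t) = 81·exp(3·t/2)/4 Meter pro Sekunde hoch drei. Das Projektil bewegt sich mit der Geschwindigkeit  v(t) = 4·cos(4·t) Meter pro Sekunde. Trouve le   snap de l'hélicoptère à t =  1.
Pour résoudre ceci, nous devons prendre 4 dérivées de notre équation de la position x(t) = 4·t^2 + 2·t + 2. En prenant d/dt de x(t), nous trouvons v(t) = 8·t + 2. En prenant d/dt de v(t), nous trouvons a(t) = 8. La dérivée de l'accélération donne le jerk: j(t) = 0. La dérivée du jerk donne le snap: s(t) = 0. Nous avons le snap s(t) = 0. En substituant t = 1: s(1) = 0.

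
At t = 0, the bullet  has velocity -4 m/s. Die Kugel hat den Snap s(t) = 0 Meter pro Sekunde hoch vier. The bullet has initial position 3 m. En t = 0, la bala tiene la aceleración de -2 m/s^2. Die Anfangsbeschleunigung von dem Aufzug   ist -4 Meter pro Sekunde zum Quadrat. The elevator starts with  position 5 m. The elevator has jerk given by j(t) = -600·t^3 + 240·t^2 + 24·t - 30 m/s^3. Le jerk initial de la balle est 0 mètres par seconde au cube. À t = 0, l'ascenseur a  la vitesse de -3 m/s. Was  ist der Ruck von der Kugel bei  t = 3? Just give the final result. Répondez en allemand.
Der Ruck bei t = 3 ist j = 0.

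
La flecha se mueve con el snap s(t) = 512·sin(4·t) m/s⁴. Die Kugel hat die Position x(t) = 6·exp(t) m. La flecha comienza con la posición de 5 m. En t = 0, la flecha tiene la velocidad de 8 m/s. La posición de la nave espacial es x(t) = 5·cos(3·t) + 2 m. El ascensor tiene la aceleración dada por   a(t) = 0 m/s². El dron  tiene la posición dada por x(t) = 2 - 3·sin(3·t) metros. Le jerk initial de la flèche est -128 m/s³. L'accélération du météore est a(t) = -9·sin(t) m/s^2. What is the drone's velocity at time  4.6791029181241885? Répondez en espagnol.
Para resolver esto, necesitamos tomar 1 derivada de nuestra ecuación de la posición x(t) = 2 - 3·sin(3·t). Derivando la posición, obtenemos la velocidad: v(t) = -9·cos(3·t). De la ecuación de la velocidad v(t) = -9·cos(3·t), sustituimos t = 4.6791029181241885 para obtener v = -0.897230798102985.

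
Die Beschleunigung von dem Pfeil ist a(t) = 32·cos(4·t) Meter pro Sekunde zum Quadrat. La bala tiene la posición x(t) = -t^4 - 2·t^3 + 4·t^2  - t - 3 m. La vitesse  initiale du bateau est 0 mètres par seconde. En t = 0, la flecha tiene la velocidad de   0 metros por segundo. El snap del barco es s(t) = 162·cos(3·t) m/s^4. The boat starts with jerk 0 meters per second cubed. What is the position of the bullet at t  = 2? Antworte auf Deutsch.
Wir haben die Position x(t) = -t^4 - 2·t^3 + 4·t^2 - t - 3. Durch Einsetzen von t = 2: x(2) = -21.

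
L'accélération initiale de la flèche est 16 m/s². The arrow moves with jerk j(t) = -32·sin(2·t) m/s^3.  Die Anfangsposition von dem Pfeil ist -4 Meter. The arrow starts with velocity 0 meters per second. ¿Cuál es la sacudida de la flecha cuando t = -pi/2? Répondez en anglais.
From the given jerk equation j(t) = -32·sin(2·t), we substitute t = -pi/2 to get j = 0.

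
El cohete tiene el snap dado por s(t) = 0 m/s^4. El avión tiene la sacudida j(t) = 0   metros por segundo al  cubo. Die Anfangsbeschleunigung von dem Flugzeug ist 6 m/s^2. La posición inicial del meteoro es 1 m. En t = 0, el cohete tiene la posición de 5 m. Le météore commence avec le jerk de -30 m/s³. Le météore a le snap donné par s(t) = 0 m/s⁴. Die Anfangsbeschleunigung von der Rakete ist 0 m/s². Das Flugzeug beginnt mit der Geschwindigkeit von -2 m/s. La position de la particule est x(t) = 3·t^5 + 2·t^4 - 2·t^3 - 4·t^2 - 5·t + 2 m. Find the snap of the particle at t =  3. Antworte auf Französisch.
Nous devons dériver notre équation de la position x(t) = 3·t^5 + 2·t^4 - 2·t^3 - 4·t^2 - 5·t + 2 4 fois. En dérivant la position, nous obtenons la vitesse: v(t) = 15·t^4 + 8·t^3 - 6·t^2 - 8·t - 5. En dérivant la vitesse, nous obtenons l'accélération: a(t) = 60·t^3 + 24·t^2 - 12·t - 8. En dérivant l'accélération, nous obtenons le jerk: j(t) = 180·t^2 + 48·t - 12. En prenant d/dt de j(t), nous trouvons s(t) = 360·t + 48. En utilisant s(t) = 360·t + 48 et en substituant t = 3, nous trouvons s = 1128.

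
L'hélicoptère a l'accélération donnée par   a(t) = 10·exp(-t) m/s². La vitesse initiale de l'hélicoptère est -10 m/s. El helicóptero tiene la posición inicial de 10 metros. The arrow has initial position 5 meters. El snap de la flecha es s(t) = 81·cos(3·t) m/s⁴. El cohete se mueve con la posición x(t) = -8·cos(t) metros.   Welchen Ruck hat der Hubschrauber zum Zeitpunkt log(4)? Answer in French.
En partant de l'accélération a(t) = 10·exp(-t), nous prenons 1 dérivée. En dérivant l'accélération, nous obtenons le jerk: j(t) = -10·exp(-t). En utilisant j(t) = -10·exp(-t) et en substituant t = log(4), nous trouvons j = -5/2.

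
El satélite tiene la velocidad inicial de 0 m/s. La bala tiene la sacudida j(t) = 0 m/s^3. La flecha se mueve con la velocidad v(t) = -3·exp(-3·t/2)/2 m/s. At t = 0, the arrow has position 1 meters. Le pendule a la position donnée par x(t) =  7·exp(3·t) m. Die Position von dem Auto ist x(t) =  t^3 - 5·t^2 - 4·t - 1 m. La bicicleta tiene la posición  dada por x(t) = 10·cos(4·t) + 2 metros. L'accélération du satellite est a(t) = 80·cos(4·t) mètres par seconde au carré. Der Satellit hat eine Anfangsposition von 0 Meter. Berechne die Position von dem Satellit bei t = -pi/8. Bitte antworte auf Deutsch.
Um dies zu lösen, müssen wir 2 Stammfunktionen unserer Gleichung für die Beschleunigung a(t) = 80·cos(4·t) finden. Mit ∫a(t)dt und Anwendung von v(0) = 0, finden wir v(t) = 20·sin(4·t). Das Integral von der Geschwindigkeit ist die Position. Mit x(0) = 0 erhalten wir x(t) = 5 - 5·cos(4·t). Aus der Gleichung für die Position x(t) = 5 - 5·cos(4·t), setzen wir t = -pi/8 ein und erhalten x = 5.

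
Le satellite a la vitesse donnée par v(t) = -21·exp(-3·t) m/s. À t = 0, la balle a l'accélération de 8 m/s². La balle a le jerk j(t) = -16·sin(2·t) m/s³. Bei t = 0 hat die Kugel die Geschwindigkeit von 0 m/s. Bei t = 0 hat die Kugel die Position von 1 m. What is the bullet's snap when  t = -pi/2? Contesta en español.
Para resolver esto, necesitamos tomar 1 derivada de nuestra ecuación de la sacudida j(t) = -16·sin(2·t). Tomando d/dt de j(t), encontramos s(t) = -32·cos(2·t). Tenemos el snap s(t) = -32·cos(2·t). Sustituyendo t = -pi/2: s(-pi/2) = 32.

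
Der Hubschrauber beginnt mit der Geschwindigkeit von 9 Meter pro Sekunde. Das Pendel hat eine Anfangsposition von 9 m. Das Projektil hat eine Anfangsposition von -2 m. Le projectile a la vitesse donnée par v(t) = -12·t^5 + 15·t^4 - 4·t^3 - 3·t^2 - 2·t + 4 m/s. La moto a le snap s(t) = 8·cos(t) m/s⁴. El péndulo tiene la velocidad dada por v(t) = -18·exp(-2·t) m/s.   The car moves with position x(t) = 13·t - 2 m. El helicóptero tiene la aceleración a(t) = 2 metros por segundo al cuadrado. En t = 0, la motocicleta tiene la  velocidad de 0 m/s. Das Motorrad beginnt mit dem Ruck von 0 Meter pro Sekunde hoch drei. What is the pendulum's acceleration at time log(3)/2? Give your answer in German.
Ausgehend von der Geschwindigkeit v(t) = -18·exp(-2·t), nehmen wir 1 Ableitung. Mit d/dt von v(t) finden wir a(t) = 36·exp(-2·t). Wir haben die Beschleunigung a(t) = 36·exp(-2·t). Durch Einsetzen von t = log(3)/2: a(log(3)/2) = 12.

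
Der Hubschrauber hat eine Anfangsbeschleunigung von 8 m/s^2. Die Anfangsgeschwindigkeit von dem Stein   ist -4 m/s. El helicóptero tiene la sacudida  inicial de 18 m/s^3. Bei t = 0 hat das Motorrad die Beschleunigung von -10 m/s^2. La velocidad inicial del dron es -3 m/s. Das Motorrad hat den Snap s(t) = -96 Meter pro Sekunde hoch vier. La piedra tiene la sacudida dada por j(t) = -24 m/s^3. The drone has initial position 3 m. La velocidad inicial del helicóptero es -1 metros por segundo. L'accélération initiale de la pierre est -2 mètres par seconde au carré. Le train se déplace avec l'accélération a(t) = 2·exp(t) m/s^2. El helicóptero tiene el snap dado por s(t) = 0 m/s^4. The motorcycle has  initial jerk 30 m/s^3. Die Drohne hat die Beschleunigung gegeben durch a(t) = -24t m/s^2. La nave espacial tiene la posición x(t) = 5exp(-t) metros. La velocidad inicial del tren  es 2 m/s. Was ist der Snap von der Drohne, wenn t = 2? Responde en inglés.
Starting from acceleration a(t) = -24·t, we take 2 derivatives. Differentiating acceleration, we get jerk: j(t) = -24. Taking d/dt of j(t), we find s(t) = 0. From the given snap equation s(t) = 0, we substitute t = 2 to get s = 0.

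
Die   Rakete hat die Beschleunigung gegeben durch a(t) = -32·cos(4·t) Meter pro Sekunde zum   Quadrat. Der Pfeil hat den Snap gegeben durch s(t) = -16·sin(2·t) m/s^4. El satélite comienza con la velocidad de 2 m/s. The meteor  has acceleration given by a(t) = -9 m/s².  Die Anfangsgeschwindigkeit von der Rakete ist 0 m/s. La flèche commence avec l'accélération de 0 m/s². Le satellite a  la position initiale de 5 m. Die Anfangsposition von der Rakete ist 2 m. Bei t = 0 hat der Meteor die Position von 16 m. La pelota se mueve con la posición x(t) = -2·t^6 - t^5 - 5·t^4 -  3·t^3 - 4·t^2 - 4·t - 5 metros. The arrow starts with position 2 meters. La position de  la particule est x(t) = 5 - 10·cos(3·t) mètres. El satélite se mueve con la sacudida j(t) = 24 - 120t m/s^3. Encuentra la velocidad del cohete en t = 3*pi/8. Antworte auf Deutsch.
Um dies zu lösen, müssen wir 1 Stammfunktion unserer Gleichung für die Beschleunigung a(t) = -32·cos(4·t) finden. Das Integral von der Beschleunigung ist die Geschwindigkeit. Mit v(0) = 0 erhalten wir v(t) = -8·sin(4·t). Mit v(t) = -8·sin(4·t) und Einsetzen von t = 3*pi/8, finden wir v = 8.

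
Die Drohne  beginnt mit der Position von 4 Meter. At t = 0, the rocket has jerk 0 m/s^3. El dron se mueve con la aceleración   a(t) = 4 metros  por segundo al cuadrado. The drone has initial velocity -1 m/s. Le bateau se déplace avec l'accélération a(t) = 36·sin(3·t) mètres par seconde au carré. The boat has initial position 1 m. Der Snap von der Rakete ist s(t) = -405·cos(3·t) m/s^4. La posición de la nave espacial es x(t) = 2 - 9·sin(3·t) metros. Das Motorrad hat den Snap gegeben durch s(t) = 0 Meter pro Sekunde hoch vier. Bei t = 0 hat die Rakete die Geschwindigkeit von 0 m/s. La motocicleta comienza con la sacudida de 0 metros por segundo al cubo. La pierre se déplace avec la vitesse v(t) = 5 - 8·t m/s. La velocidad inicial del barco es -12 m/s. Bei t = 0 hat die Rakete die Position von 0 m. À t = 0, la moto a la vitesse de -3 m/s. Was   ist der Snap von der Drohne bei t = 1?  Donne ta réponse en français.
Nous devons dériver notre équation de l'accélération a(t) = 4 2 fois. La dérivée de l'accélération donne le jerk: j(t) = 0. En prenant d/dt de j(t), nous trouvons s(t) = 0. De l'équation du snap s(t) = 0, nous substituons t = 1 pour obtenir s = 0.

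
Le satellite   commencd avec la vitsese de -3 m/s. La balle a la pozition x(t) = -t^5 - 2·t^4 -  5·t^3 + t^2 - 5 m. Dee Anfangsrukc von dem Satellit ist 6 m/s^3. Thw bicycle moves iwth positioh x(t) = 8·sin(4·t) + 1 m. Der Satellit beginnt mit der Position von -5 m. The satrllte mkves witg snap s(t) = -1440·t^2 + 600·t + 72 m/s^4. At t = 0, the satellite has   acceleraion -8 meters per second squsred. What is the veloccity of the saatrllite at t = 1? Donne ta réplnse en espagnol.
Partiendo del snap s(t) = -1440·t^2 + 600·t + 72, tomamos 3 antiderivadas. La antiderivada del snap, con j(0) = 6, da la sacudida: j(t) = -480·t^3 + 300·t^2 + 72·t + 6. La integral de la sacudida es la aceleración. Usando a(0) = -8, obtenemos a(t) = -120·t^4 + 100·t^3 + 36·t^2 + 6·t - 8. La integral de la aceleración, con v(0) = -3, da la velocidad: v(t) = -24·t^5 + 25·t^4 + 12·t^3 + 3·t^2 - 8·t - 3. De la ecuación de la velocidad v(t) = -24·t^5 + 25·t^4 + 12·t^3 + 3·t^2 - 8·t - 3, sustituimos t = 1 para obtener v = 5.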